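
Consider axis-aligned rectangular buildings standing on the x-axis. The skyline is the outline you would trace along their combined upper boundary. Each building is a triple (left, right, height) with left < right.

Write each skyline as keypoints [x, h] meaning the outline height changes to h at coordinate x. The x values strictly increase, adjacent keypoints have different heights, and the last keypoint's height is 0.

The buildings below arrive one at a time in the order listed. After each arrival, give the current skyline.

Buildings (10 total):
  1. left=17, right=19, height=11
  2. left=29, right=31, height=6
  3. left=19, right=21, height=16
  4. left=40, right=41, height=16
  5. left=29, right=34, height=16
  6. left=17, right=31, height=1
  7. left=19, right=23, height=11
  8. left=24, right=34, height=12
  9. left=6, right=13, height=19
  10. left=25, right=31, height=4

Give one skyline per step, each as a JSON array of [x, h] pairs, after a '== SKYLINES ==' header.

== SKYLINES ==
[[17,11],[19,0]]
[[17,11],[19,0],[29,6],[31,0]]
[[17,11],[19,16],[21,0],[29,6],[31,0]]
[[17,11],[19,16],[21,0],[29,6],[31,0],[40,16],[41,0]]
[[17,11],[19,16],[21,0],[29,16],[34,0],[40,16],[41,0]]
[[17,11],[19,16],[21,1],[29,16],[34,0],[40,16],[41,0]]
[[17,11],[19,16],[21,11],[23,1],[29,16],[34,0],[40,16],[41,0]]
[[17,11],[19,16],[21,11],[23,1],[24,12],[29,16],[34,0],[40,16],[41,0]]
[[6,19],[13,0],[17,11],[19,16],[21,11],[23,1],[24,12],[29,16],[34,0],[40,16],[41,0]]
[[6,19],[13,0],[17,11],[19,16],[21,11],[23,1],[24,12],[29,16],[34,0],[40,16],[41,0]]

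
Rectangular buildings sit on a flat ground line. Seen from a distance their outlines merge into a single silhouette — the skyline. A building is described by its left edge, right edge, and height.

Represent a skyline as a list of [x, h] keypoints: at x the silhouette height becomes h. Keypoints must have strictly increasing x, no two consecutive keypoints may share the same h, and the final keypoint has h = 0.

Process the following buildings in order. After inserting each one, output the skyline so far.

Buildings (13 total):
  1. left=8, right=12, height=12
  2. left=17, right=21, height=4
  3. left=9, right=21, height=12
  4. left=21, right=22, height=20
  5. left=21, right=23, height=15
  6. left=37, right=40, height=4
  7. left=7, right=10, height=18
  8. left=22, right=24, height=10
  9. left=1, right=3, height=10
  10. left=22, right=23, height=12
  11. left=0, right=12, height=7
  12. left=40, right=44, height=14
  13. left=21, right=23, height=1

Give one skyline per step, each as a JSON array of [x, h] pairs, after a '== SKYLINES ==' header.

== SKYLINES ==
[[8,12],[12,0]]
[[8,12],[12,0],[17,4],[21,0]]
[[8,12],[21,0]]
[[8,12],[21,20],[22,0]]
[[8,12],[21,20],[22,15],[23,0]]
[[8,12],[21,20],[22,15],[23,0],[37,4],[40,0]]
[[7,18],[10,12],[21,20],[22,15],[23,0],[37,4],[40,0]]
[[7,18],[10,12],[21,20],[22,15],[23,10],[24,0],[37,4],[40,0]]
[[1,10],[3,0],[7,18],[10,12],[21,20],[22,15],[23,10],[24,0],[37,4],[40,0]]
[[1,10],[3,0],[7,18],[10,12],[21,20],[22,15],[23,10],[24,0],[37,4],[40,0]]
[[0,7],[1,10],[3,7],[7,18],[10,12],[21,20],[22,15],[23,10],[24,0],[37,4],[40,0]]
[[0,7],[1,10],[3,7],[7,18],[10,12],[21,20],[22,15],[23,10],[24,0],[37,4],[40,14],[44,0]]
[[0,7],[1,10],[3,7],[7,18],[10,12],[21,20],[22,15],[23,10],[24,0],[37,4],[40,14],[44,0]]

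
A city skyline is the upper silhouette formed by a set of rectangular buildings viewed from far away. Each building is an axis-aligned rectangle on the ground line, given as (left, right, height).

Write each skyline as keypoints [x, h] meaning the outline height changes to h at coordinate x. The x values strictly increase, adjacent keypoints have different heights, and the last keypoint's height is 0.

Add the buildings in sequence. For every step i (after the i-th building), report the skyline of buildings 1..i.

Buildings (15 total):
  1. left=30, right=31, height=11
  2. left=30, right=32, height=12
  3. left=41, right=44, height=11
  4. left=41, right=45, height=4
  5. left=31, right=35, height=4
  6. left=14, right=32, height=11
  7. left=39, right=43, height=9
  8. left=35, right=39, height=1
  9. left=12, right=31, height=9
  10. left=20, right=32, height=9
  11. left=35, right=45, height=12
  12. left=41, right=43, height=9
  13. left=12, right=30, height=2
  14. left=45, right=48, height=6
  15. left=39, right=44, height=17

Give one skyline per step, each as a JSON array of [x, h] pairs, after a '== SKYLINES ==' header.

== SKYLINES ==
[[30,11],[31,0]]
[[30,12],[32,0]]
[[30,12],[32,0],[41,11],[44,0]]
[[30,12],[32,0],[41,11],[44,4],[45,0]]
[[30,12],[32,4],[35,0],[41,11],[44,4],[45,0]]
[[14,11],[30,12],[32,4],[35,0],[41,11],[44,4],[45,0]]
[[14,11],[30,12],[32,4],[35,0],[39,9],[41,11],[44,4],[45,0]]
[[14,11],[30,12],[32,4],[35,1],[39,9],[41,11],[44,4],[45,0]]
[[12,9],[14,11],[30,12],[32,4],[35,1],[39,9],[41,11],[44,4],[45,0]]
[[12,9],[14,11],[30,12],[32,4],[35,1],[39,9],[41,11],[44,4],[45,0]]
[[12,9],[14,11],[30,12],[32,4],[35,12],[45,0]]
[[12,9],[14,11],[30,12],[32,4],[35,12],[45,0]]
[[12,9],[14,11],[30,12],[32,4],[35,12],[45,0]]
[[12,9],[14,11],[30,12],[32,4],[35,12],[45,6],[48,0]]
[[12,9],[14,11],[30,12],[32,4],[35,12],[39,17],[44,12],[45,6],[48,0]]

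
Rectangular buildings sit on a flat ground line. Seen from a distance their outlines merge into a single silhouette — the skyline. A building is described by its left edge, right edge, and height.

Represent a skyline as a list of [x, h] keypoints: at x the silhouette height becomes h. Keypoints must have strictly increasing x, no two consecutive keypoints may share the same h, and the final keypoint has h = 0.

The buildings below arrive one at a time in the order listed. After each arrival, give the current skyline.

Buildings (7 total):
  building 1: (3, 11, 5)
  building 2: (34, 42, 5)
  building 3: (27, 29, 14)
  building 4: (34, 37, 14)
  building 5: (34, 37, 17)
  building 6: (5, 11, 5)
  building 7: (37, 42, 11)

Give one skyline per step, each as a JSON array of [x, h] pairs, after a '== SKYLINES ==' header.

== SKYLINES ==
[[3,5],[11,0]]
[[3,5],[11,0],[34,5],[42,0]]
[[3,5],[11,0],[27,14],[29,0],[34,5],[42,0]]
[[3,5],[11,0],[27,14],[29,0],[34,14],[37,5],[42,0]]
[[3,5],[11,0],[27,14],[29,0],[34,17],[37,5],[42,0]]
[[3,5],[11,0],[27,14],[29,0],[34,17],[37,5],[42,0]]
[[3,5],[11,0],[27,14],[29,0],[34,17],[37,11],[42,0]]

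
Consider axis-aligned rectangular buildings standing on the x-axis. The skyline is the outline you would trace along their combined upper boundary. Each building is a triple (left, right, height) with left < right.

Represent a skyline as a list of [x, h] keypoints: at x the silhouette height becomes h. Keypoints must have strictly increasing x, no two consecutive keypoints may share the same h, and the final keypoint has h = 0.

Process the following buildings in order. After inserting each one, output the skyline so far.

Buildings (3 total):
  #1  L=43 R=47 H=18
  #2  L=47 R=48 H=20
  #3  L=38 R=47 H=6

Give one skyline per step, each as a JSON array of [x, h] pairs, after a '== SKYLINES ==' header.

== SKYLINES ==
[[43,18],[47,0]]
[[43,18],[47,20],[48,0]]
[[38,6],[43,18],[47,20],[48,0]]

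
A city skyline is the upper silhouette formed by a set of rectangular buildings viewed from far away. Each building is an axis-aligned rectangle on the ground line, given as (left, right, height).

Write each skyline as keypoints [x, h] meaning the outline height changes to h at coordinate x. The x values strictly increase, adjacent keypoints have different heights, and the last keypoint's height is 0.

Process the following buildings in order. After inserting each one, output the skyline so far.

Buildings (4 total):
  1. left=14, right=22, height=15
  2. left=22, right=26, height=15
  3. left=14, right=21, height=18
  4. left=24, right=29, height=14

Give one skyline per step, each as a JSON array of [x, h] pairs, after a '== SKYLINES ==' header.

== SKYLINES ==
[[14,15],[22,0]]
[[14,15],[26,0]]
[[14,18],[21,15],[26,0]]
[[14,18],[21,15],[26,14],[29,0]]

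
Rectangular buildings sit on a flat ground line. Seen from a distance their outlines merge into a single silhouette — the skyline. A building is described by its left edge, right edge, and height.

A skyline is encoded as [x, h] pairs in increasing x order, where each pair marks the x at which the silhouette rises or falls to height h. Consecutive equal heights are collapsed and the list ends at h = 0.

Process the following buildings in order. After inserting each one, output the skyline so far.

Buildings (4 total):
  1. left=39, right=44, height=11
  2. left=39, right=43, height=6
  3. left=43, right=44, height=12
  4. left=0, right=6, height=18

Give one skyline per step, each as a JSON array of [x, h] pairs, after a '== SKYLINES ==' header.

== SKYLINES ==
[[39,11],[44,0]]
[[39,11],[44,0]]
[[39,11],[43,12],[44,0]]
[[0,18],[6,0],[39,11],[43,12],[44,0]]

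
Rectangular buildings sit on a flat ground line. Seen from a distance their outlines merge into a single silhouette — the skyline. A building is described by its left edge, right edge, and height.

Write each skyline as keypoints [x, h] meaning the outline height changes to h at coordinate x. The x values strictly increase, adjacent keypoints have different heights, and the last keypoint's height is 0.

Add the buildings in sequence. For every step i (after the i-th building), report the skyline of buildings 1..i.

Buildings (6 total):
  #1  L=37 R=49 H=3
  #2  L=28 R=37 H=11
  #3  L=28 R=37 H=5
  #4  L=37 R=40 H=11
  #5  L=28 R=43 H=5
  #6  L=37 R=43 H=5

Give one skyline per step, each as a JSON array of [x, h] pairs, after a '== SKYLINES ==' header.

== SKYLINES ==
[[37,3],[49,0]]
[[28,11],[37,3],[49,0]]
[[28,11],[37,3],[49,0]]
[[28,11],[40,3],[49,0]]
[[28,11],[40,5],[43,3],[49,0]]
[[28,11],[40,5],[43,3],[49,0]]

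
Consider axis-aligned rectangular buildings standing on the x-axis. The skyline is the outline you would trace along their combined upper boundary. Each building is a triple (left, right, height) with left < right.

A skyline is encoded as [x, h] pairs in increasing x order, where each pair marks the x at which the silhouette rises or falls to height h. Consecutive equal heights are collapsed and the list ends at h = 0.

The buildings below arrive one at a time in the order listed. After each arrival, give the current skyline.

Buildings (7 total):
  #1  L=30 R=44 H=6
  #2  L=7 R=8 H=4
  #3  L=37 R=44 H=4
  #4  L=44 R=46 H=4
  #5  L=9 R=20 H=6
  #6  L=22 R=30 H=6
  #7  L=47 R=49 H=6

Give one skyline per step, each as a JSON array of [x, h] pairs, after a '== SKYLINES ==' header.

== SKYLINES ==
[[30,6],[44,0]]
[[7,4],[8,0],[30,6],[44,0]]
[[7,4],[8,0],[30,6],[44,0]]
[[7,4],[8,0],[30,6],[44,4],[46,0]]
[[7,4],[8,0],[9,6],[20,0],[30,6],[44,4],[46,0]]
[[7,4],[8,0],[9,6],[20,0],[22,6],[44,4],[46,0]]
[[7,4],[8,0],[9,6],[20,0],[22,6],[44,4],[46,0],[47,6],[49,0]]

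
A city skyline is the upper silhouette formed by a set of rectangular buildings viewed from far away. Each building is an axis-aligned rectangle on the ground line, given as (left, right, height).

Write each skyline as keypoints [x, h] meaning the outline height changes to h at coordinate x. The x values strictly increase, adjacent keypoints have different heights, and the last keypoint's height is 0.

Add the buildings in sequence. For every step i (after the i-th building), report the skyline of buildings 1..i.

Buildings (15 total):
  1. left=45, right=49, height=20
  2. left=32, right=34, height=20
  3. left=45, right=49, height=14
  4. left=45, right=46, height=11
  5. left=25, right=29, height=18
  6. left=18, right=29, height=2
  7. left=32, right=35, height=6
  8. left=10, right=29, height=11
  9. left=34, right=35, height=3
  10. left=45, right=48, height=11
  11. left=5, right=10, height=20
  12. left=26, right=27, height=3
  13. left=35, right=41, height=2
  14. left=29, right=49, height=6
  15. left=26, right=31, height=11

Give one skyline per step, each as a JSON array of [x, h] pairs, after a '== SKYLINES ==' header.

== SKYLINES ==
[[45,20],[49,0]]
[[32,20],[34,0],[45,20],[49,0]]
[[32,20],[34,0],[45,20],[49,0]]
[[32,20],[34,0],[45,20],[49,0]]
[[25,18],[29,0],[32,20],[34,0],[45,20],[49,0]]
[[18,2],[25,18],[29,0],[32,20],[34,0],[45,20],[49,0]]
[[18,2],[25,18],[29,0],[32,20],[34,6],[35,0],[45,20],[49,0]]
[[10,11],[25,18],[29,0],[32,20],[34,6],[35,0],[45,20],[49,0]]
[[10,11],[25,18],[29,0],[32,20],[34,6],[35,0],[45,20],[49,0]]
[[10,11],[25,18],[29,0],[32,20],[34,6],[35,0],[45,20],[49,0]]
[[5,20],[10,11],[25,18],[29,0],[32,20],[34,6],[35,0],[45,20],[49,0]]
[[5,20],[10,11],[25,18],[29,0],[32,20],[34,6],[35,0],[45,20],[49,0]]
[[5,20],[10,11],[25,18],[29,0],[32,20],[34,6],[35,2],[41,0],[45,20],[49,0]]
[[5,20],[10,11],[25,18],[29,6],[32,20],[34,6],[45,20],[49,0]]
[[5,20],[10,11],[25,18],[29,11],[31,6],[32,20],[34,6],[45,20],[49,0]]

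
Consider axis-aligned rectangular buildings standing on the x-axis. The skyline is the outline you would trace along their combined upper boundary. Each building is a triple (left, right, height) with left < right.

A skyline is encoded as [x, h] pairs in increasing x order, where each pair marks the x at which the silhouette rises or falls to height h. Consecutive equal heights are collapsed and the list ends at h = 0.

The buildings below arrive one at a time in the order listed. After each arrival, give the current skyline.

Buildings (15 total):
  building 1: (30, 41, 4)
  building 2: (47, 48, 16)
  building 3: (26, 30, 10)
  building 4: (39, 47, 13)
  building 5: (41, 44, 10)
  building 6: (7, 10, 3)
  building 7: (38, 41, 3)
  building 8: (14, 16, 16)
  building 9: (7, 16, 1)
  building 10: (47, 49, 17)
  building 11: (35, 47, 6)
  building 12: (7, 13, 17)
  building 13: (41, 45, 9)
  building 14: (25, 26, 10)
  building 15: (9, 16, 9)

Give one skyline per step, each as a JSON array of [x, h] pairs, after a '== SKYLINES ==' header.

== SKYLINES ==
[[30,4],[41,0]]
[[30,4],[41,0],[47,16],[48,0]]
[[26,10],[30,4],[41,0],[47,16],[48,0]]
[[26,10],[30,4],[39,13],[47,16],[48,0]]
[[26,10],[30,4],[39,13],[47,16],[48,0]]
[[7,3],[10,0],[26,10],[30,4],[39,13],[47,16],[48,0]]
[[7,3],[10,0],[26,10],[30,4],[39,13],[47,16],[48,0]]
[[7,3],[10,0],[14,16],[16,0],[26,10],[30,4],[39,13],[47,16],[48,0]]
[[7,3],[10,1],[14,16],[16,0],[26,10],[30,4],[39,13],[47,16],[48,0]]
[[7,3],[10,1],[14,16],[16,0],[26,10],[30,4],[39,13],[47,17],[49,0]]
[[7,3],[10,1],[14,16],[16,0],[26,10],[30,4],[35,6],[39,13],[47,17],[49,0]]
[[7,17],[13,1],[14,16],[16,0],[26,10],[30,4],[35,6],[39,13],[47,17],[49,0]]
[[7,17],[13,1],[14,16],[16,0],[26,10],[30,4],[35,6],[39,13],[47,17],[49,0]]
[[7,17],[13,1],[14,16],[16,0],[25,10],[30,4],[35,6],[39,13],[47,17],[49,0]]
[[7,17],[13,9],[14,16],[16,0],[25,10],[30,4],[35,6],[39,13],[47,17],[49,0]]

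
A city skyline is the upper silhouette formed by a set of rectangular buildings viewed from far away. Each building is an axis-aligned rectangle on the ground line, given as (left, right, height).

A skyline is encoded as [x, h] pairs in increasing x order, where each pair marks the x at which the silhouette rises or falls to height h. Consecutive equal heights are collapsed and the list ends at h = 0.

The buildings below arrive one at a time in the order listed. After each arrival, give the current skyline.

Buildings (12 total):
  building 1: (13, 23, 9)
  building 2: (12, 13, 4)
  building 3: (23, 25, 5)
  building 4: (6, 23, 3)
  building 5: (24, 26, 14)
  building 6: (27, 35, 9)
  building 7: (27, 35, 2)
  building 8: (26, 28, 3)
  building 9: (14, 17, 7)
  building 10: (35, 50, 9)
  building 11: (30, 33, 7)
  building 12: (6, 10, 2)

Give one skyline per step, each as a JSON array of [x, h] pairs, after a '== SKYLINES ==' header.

== SKYLINES ==
[[13,9],[23,0]]
[[12,4],[13,9],[23,0]]
[[12,4],[13,9],[23,5],[25,0]]
[[6,3],[12,4],[13,9],[23,5],[25,0]]
[[6,3],[12,4],[13,9],[23,5],[24,14],[26,0]]
[[6,3],[12,4],[13,9],[23,5],[24,14],[26,0],[27,9],[35,0]]
[[6,3],[12,4],[13,9],[23,5],[24,14],[26,0],[27,9],[35,0]]
[[6,3],[12,4],[13,9],[23,5],[24,14],[26,3],[27,9],[35,0]]
[[6,3],[12,4],[13,9],[23,5],[24,14],[26,3],[27,9],[35,0]]
[[6,3],[12,4],[13,9],[23,5],[24,14],[26,3],[27,9],[50,0]]
[[6,3],[12,4],[13,9],[23,5],[24,14],[26,3],[27,9],[50,0]]
[[6,3],[12,4],[13,9],[23,5],[24,14],[26,3],[27,9],[50,0]]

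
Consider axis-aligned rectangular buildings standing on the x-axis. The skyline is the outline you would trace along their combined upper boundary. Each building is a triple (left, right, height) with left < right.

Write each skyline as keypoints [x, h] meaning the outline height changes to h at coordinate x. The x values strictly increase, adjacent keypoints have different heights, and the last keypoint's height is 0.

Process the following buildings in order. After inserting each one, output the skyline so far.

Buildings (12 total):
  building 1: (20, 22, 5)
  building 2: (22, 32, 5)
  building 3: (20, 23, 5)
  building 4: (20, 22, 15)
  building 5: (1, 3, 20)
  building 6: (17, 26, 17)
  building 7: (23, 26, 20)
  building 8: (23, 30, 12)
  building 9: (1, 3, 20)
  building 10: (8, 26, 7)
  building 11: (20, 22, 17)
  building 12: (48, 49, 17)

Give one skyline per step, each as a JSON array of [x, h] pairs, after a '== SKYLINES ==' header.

== SKYLINES ==
[[20,5],[22,0]]
[[20,5],[32,0]]
[[20,5],[32,0]]
[[20,15],[22,5],[32,0]]
[[1,20],[3,0],[20,15],[22,5],[32,0]]
[[1,20],[3,0],[17,17],[26,5],[32,0]]
[[1,20],[3,0],[17,17],[23,20],[26,5],[32,0]]
[[1,20],[3,0],[17,17],[23,20],[26,12],[30,5],[32,0]]
[[1,20],[3,0],[17,17],[23,20],[26,12],[30,5],[32,0]]
[[1,20],[3,0],[8,7],[17,17],[23,20],[26,12],[30,5],[32,0]]
[[1,20],[3,0],[8,7],[17,17],[23,20],[26,12],[30,5],[32,0]]
[[1,20],[3,0],[8,7],[17,17],[23,20],[26,12],[30,5],[32,0],[48,17],[49,0]]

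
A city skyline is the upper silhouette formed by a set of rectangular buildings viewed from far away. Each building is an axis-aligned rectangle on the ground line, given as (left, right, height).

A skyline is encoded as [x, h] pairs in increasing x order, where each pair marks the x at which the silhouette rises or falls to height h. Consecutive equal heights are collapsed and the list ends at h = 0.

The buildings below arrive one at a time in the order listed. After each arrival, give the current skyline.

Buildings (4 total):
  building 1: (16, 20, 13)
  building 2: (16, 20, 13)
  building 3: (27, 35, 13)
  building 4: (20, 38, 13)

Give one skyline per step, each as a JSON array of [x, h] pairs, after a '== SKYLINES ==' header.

== SKYLINES ==
[[16,13],[20,0]]
[[16,13],[20,0]]
[[16,13],[20,0],[27,13],[35,0]]
[[16,13],[38,0]]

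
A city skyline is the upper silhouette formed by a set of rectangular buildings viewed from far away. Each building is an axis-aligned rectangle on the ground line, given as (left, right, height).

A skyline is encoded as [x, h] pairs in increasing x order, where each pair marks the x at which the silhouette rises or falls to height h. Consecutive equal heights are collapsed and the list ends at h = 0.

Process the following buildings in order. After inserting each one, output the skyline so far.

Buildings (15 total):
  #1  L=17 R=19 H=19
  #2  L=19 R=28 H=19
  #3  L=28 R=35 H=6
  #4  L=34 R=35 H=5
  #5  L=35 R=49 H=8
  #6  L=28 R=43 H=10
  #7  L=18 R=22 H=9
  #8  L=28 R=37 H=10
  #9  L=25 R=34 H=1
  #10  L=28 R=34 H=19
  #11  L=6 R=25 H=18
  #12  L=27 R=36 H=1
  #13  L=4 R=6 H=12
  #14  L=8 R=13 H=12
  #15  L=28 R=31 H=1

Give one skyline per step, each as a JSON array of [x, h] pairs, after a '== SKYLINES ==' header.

== SKYLINES ==
[[17,19],[19,0]]
[[17,19],[28,0]]
[[17,19],[28,6],[35,0]]
[[17,19],[28,6],[35,0]]
[[17,19],[28,6],[35,8],[49,0]]
[[17,19],[28,10],[43,8],[49,0]]
[[17,19],[28,10],[43,8],[49,0]]
[[17,19],[28,10],[43,8],[49,0]]
[[17,19],[28,10],[43,8],[49,0]]
[[17,19],[34,10],[43,8],[49,0]]
[[6,18],[17,19],[34,10],[43,8],[49,0]]
[[6,18],[17,19],[34,10],[43,8],[49,0]]
[[4,12],[6,18],[17,19],[34,10],[43,8],[49,0]]
[[4,12],[6,18],[17,19],[34,10],[43,8],[49,0]]
[[4,12],[6,18],[17,19],[34,10],[43,8],[49,0]]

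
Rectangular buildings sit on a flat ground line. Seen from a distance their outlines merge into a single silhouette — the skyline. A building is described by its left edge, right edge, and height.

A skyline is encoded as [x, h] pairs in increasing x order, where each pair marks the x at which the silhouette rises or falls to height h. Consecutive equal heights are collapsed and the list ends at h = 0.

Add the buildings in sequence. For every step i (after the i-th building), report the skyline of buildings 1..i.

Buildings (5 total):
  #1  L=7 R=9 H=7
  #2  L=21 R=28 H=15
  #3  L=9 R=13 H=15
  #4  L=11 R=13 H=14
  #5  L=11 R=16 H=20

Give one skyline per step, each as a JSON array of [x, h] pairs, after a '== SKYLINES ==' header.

== SKYLINES ==
[[7,7],[9,0]]
[[7,7],[9,0],[21,15],[28,0]]
[[7,7],[9,15],[13,0],[21,15],[28,0]]
[[7,7],[9,15],[13,0],[21,15],[28,0]]
[[7,7],[9,15],[11,20],[16,0],[21,15],[28,0]]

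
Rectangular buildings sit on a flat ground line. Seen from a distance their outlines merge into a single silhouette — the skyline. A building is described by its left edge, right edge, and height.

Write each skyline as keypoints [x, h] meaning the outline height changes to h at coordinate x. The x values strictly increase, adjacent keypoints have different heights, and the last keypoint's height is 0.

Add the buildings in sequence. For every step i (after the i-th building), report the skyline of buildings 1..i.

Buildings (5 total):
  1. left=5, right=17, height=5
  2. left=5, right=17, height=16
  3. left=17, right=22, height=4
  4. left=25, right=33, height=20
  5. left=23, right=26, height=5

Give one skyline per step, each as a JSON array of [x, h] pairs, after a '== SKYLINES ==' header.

== SKYLINES ==
[[5,5],[17,0]]
[[5,16],[17,0]]
[[5,16],[17,4],[22,0]]
[[5,16],[17,4],[22,0],[25,20],[33,0]]
[[5,16],[17,4],[22,0],[23,5],[25,20],[33,0]]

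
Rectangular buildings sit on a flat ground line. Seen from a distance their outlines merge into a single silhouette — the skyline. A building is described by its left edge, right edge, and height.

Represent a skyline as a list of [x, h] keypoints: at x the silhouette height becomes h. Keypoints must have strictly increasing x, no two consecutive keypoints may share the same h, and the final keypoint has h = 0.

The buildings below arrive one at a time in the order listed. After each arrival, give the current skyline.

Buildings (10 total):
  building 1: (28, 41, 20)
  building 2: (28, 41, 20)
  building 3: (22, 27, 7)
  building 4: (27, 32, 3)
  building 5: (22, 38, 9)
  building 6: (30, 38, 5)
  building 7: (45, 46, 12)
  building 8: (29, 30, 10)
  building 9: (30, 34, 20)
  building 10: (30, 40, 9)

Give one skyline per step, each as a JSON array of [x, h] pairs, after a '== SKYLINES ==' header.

== SKYLINES ==
[[28,20],[41,0]]
[[28,20],[41,0]]
[[22,7],[27,0],[28,20],[41,0]]
[[22,7],[27,3],[28,20],[41,0]]
[[22,9],[28,20],[41,0]]
[[22,9],[28,20],[41,0]]
[[22,9],[28,20],[41,0],[45,12],[46,0]]
[[22,9],[28,20],[41,0],[45,12],[46,0]]
[[22,9],[28,20],[41,0],[45,12],[46,0]]
[[22,9],[28,20],[41,0],[45,12],[46,0]]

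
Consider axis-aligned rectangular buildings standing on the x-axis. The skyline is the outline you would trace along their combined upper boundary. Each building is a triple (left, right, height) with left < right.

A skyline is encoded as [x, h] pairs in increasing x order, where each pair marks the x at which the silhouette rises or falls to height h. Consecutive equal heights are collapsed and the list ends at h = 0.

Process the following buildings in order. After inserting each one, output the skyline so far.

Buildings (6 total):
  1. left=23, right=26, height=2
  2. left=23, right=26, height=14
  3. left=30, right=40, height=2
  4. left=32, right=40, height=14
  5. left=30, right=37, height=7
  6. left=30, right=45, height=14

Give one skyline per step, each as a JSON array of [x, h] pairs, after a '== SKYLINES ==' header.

== SKYLINES ==
[[23,2],[26,0]]
[[23,14],[26,0]]
[[23,14],[26,0],[30,2],[40,0]]
[[23,14],[26,0],[30,2],[32,14],[40,0]]
[[23,14],[26,0],[30,7],[32,14],[40,0]]
[[23,14],[26,0],[30,14],[45,0]]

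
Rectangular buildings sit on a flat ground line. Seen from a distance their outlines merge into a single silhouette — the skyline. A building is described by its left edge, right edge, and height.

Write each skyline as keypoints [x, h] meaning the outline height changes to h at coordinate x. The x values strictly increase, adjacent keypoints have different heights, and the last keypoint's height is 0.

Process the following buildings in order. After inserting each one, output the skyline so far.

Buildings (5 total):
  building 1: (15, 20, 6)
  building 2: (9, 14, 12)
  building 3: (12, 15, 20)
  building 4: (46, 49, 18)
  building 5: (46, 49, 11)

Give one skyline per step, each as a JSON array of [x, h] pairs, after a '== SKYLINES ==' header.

== SKYLINES ==
[[15,6],[20,0]]
[[9,12],[14,0],[15,6],[20,0]]
[[9,12],[12,20],[15,6],[20,0]]
[[9,12],[12,20],[15,6],[20,0],[46,18],[49,0]]
[[9,12],[12,20],[15,6],[20,0],[46,18],[49,0]]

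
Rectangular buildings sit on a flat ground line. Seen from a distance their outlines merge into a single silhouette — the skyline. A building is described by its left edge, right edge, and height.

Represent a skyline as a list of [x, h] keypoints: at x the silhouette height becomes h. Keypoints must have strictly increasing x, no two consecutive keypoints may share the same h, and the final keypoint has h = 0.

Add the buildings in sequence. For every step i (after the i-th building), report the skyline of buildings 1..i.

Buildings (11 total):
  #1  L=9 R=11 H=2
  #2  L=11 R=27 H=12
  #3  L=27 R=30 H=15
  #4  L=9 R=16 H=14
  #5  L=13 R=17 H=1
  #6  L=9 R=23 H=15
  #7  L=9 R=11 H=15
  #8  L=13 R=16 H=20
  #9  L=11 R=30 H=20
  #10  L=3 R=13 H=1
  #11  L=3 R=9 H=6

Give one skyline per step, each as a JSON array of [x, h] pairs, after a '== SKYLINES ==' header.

== SKYLINES ==
[[9,2],[11,0]]
[[9,2],[11,12],[27,0]]
[[9,2],[11,12],[27,15],[30,0]]
[[9,14],[16,12],[27,15],[30,0]]
[[9,14],[16,12],[27,15],[30,0]]
[[9,15],[23,12],[27,15],[30,0]]
[[9,15],[23,12],[27,15],[30,0]]
[[9,15],[13,20],[16,15],[23,12],[27,15],[30,0]]
[[9,15],[11,20],[30,0]]
[[3,1],[9,15],[11,20],[30,0]]
[[3,6],[9,15],[11,20],[30,0]]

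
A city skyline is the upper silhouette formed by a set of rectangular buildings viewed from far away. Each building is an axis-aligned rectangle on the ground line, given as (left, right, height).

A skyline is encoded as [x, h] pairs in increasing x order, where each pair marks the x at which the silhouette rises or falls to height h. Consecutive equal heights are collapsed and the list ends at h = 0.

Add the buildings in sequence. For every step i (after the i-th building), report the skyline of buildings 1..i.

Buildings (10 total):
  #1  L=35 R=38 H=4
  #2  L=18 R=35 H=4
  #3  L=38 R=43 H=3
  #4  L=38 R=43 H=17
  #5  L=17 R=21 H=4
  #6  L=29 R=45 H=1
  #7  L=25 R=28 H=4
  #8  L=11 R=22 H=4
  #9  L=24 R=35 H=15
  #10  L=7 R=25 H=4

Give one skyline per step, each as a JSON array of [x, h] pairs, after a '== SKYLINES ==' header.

== SKYLINES ==
[[35,4],[38,0]]
[[18,4],[38,0]]
[[18,4],[38,3],[43,0]]
[[18,4],[38,17],[43,0]]
[[17,4],[38,17],[43,0]]
[[17,4],[38,17],[43,1],[45,0]]
[[17,4],[38,17],[43,1],[45,0]]
[[11,4],[38,17],[43,1],[45,0]]
[[11,4],[24,15],[35,4],[38,17],[43,1],[45,0]]
[[7,4],[24,15],[35,4],[38,17],[43,1],[45,0]]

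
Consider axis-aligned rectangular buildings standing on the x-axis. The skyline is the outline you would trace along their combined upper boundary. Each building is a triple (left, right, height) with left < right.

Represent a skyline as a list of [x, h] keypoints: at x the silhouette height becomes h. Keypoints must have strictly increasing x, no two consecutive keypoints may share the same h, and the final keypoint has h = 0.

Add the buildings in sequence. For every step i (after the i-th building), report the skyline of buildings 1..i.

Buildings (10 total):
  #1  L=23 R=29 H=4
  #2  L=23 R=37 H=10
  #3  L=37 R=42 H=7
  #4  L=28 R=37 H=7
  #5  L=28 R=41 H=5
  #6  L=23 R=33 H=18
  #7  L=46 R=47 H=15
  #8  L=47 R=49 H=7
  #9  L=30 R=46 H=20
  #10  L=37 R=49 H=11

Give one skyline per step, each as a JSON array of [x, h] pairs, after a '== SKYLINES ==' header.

== SKYLINES ==
[[23,4],[29,0]]
[[23,10],[37,0]]
[[23,10],[37,7],[42,0]]
[[23,10],[37,7],[42,0]]
[[23,10],[37,7],[42,0]]
[[23,18],[33,10],[37,7],[42,0]]
[[23,18],[33,10],[37,7],[42,0],[46,15],[47,0]]
[[23,18],[33,10],[37,7],[42,0],[46,15],[47,7],[49,0]]
[[23,18],[30,20],[46,15],[47,7],[49,0]]
[[23,18],[30,20],[46,15],[47,11],[49,0]]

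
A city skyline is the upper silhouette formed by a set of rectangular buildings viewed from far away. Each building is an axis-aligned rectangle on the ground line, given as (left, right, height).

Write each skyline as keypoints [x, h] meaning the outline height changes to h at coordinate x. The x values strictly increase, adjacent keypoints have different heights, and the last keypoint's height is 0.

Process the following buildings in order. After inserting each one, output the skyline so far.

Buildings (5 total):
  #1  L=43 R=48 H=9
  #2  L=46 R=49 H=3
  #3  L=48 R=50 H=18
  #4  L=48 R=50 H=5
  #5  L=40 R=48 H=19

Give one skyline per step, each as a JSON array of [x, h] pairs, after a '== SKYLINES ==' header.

== SKYLINES ==
[[43,9],[48,0]]
[[43,9],[48,3],[49,0]]
[[43,9],[48,18],[50,0]]
[[43,9],[48,18],[50,0]]
[[40,19],[48,18],[50,0]]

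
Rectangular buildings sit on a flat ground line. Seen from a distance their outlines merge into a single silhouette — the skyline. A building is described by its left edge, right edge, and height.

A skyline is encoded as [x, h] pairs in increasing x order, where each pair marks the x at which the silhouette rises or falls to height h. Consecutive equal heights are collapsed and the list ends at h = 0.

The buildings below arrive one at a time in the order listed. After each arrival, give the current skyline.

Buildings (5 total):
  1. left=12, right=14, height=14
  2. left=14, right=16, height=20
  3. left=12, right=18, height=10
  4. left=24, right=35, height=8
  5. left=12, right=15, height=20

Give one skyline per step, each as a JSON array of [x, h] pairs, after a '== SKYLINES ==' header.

== SKYLINES ==
[[12,14],[14,0]]
[[12,14],[14,20],[16,0]]
[[12,14],[14,20],[16,10],[18,0]]
[[12,14],[14,20],[16,10],[18,0],[24,8],[35,0]]
[[12,20],[16,10],[18,0],[24,8],[35,0]]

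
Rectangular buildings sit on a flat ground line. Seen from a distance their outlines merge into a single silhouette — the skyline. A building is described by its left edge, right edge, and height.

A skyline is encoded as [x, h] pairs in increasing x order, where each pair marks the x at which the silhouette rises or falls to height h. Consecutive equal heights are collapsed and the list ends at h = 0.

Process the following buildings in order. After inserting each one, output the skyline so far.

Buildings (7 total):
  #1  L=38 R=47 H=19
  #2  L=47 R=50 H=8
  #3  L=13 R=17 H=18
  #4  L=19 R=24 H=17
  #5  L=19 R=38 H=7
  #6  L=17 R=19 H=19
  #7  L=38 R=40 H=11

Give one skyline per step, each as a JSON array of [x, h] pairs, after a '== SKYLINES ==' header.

== SKYLINES ==
[[38,19],[47,0]]
[[38,19],[47,8],[50,0]]
[[13,18],[17,0],[38,19],[47,8],[50,0]]
[[13,18],[17,0],[19,17],[24,0],[38,19],[47,8],[50,0]]
[[13,18],[17,0],[19,17],[24,7],[38,19],[47,8],[50,0]]
[[13,18],[17,19],[19,17],[24,7],[38,19],[47,8],[50,0]]
[[13,18],[17,19],[19,17],[24,7],[38,19],[47,8],[50,0]]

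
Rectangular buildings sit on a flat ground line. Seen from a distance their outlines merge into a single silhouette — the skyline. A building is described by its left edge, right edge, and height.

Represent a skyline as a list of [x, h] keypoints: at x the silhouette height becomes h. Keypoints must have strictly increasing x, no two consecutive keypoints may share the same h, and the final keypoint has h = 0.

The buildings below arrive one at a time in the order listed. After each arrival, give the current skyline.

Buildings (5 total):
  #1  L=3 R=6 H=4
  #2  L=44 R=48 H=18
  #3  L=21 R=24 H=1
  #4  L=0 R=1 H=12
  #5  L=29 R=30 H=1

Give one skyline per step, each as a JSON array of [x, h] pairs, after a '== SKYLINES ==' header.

== SKYLINES ==
[[3,4],[6,0]]
[[3,4],[6,0],[44,18],[48,0]]
[[3,4],[6,0],[21,1],[24,0],[44,18],[48,0]]
[[0,12],[1,0],[3,4],[6,0],[21,1],[24,0],[44,18],[48,0]]
[[0,12],[1,0],[3,4],[6,0],[21,1],[24,0],[29,1],[30,0],[44,18],[48,0]]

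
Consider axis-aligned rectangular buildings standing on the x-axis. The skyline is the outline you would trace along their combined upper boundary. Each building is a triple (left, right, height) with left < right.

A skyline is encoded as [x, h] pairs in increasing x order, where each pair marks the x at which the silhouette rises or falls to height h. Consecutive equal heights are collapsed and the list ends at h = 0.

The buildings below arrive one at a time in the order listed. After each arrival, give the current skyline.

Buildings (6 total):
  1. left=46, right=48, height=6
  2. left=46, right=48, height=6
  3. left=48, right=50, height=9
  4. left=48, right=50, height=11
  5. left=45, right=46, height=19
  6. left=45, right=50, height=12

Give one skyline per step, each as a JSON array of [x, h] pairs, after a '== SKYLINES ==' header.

== SKYLINES ==
[[46,6],[48,0]]
[[46,6],[48,0]]
[[46,6],[48,9],[50,0]]
[[46,6],[48,11],[50,0]]
[[45,19],[46,6],[48,11],[50,0]]
[[45,19],[46,12],[50,0]]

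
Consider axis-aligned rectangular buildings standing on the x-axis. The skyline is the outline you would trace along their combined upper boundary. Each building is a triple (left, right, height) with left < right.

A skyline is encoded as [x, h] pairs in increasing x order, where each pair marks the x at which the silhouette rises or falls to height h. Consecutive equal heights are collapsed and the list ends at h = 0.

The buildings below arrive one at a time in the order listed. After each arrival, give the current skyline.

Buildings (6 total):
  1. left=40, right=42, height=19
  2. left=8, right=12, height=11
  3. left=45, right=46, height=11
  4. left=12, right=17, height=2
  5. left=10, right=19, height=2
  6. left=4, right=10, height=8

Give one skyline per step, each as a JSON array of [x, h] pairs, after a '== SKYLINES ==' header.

== SKYLINES ==
[[40,19],[42,0]]
[[8,11],[12,0],[40,19],[42,0]]
[[8,11],[12,0],[40,19],[42,0],[45,11],[46,0]]
[[8,11],[12,2],[17,0],[40,19],[42,0],[45,11],[46,0]]
[[8,11],[12,2],[19,0],[40,19],[42,0],[45,11],[46,0]]
[[4,8],[8,11],[12,2],[19,0],[40,19],[42,0],[45,11],[46,0]]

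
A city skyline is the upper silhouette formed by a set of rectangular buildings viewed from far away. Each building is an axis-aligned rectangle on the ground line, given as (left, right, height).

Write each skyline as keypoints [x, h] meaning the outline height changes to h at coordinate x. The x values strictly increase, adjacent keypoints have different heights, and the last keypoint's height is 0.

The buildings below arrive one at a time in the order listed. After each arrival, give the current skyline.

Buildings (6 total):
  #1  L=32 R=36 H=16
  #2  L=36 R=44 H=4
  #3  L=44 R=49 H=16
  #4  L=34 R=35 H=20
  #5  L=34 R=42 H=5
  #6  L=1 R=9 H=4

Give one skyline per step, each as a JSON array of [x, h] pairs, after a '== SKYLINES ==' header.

== SKYLINES ==
[[32,16],[36,0]]
[[32,16],[36,4],[44,0]]
[[32,16],[36,4],[44,16],[49,0]]
[[32,16],[34,20],[35,16],[36,4],[44,16],[49,0]]
[[32,16],[34,20],[35,16],[36,5],[42,4],[44,16],[49,0]]
[[1,4],[9,0],[32,16],[34,20],[35,16],[36,5],[42,4],[44,16],[49,0]]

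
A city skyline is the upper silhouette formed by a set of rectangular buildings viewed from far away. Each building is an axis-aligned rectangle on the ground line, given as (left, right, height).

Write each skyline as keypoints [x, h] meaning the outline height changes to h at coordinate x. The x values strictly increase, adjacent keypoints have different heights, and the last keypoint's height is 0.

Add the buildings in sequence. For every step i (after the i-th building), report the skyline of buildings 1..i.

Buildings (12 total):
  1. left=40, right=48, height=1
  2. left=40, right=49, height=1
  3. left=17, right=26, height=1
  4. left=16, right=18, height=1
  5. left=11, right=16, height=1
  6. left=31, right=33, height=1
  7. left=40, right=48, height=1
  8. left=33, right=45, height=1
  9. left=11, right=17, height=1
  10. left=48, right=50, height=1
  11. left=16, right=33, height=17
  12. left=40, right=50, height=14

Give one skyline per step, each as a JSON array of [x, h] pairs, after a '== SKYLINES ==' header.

== SKYLINES ==
[[40,1],[48,0]]
[[40,1],[49,0]]
[[17,1],[26,0],[40,1],[49,0]]
[[16,1],[26,0],[40,1],[49,0]]
[[11,1],[26,0],[40,1],[49,0]]
[[11,1],[26,0],[31,1],[33,0],[40,1],[49,0]]
[[11,1],[26,0],[31,1],[33,0],[40,1],[49,0]]
[[11,1],[26,0],[31,1],[49,0]]
[[11,1],[26,0],[31,1],[49,0]]
[[11,1],[26,0],[31,1],[50,0]]
[[11,1],[16,17],[33,1],[50,0]]
[[11,1],[16,17],[33,1],[40,14],[50,0]]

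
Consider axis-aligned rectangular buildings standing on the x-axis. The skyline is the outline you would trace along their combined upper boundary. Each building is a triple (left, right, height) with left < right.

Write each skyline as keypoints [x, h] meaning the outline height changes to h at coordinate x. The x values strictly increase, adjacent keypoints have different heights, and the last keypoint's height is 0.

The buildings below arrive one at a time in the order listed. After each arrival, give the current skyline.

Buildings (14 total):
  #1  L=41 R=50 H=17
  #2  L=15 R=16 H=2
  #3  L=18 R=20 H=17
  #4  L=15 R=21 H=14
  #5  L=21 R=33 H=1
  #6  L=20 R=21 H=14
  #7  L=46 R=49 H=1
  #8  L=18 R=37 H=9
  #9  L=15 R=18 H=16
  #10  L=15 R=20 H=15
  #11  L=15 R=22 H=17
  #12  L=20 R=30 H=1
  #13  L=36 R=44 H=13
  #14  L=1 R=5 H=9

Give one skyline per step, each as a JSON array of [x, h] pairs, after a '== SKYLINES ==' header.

== SKYLINES ==
[[41,17],[50,0]]
[[15,2],[16,0],[41,17],[50,0]]
[[15,2],[16,0],[18,17],[20,0],[41,17],[50,0]]
[[15,14],[18,17],[20,14],[21,0],[41,17],[50,0]]
[[15,14],[18,17],[20,14],[21,1],[33,0],[41,17],[50,0]]
[[15,14],[18,17],[20,14],[21,1],[33,0],[41,17],[50,0]]
[[15,14],[18,17],[20,14],[21,1],[33,0],[41,17],[50,0]]
[[15,14],[18,17],[20,14],[21,9],[37,0],[41,17],[50,0]]
[[15,16],[18,17],[20,14],[21,9],[37,0],[41,17],[50,0]]
[[15,16],[18,17],[20,14],[21,9],[37,0],[41,17],[50,0]]
[[15,17],[22,9],[37,0],[41,17],[50,0]]
[[15,17],[22,9],[37,0],[41,17],[50,0]]
[[15,17],[22,9],[36,13],[41,17],[50,0]]
[[1,9],[5,0],[15,17],[22,9],[36,13],[41,17],[50,0]]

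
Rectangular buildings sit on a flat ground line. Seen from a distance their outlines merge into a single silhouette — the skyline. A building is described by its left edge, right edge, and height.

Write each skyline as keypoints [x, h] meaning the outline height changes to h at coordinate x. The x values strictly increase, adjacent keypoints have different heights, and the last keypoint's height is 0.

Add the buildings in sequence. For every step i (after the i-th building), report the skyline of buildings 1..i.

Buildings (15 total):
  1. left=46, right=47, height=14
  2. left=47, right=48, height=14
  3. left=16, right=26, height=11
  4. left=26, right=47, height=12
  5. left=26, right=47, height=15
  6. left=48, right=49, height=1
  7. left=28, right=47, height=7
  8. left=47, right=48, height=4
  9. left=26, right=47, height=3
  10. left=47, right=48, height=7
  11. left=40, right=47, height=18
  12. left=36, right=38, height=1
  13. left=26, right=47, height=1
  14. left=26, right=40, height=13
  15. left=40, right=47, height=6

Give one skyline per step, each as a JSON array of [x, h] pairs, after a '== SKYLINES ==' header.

== SKYLINES ==
[[46,14],[47,0]]
[[46,14],[48,0]]
[[16,11],[26,0],[46,14],[48,0]]
[[16,11],[26,12],[46,14],[48,0]]
[[16,11],[26,15],[47,14],[48,0]]
[[16,11],[26,15],[47,14],[48,1],[49,0]]
[[16,11],[26,15],[47,14],[48,1],[49,0]]
[[16,11],[26,15],[47,14],[48,1],[49,0]]
[[16,11],[26,15],[47,14],[48,1],[49,0]]
[[16,11],[26,15],[47,14],[48,1],[49,0]]
[[16,11],[26,15],[40,18],[47,14],[48,1],[49,0]]
[[16,11],[26,15],[40,18],[47,14],[48,1],[49,0]]
[[16,11],[26,15],[40,18],[47,14],[48,1],[49,0]]
[[16,11],[26,15],[40,18],[47,14],[48,1],[49,0]]
[[16,11],[26,15],[40,18],[47,14],[48,1],[49,0]]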